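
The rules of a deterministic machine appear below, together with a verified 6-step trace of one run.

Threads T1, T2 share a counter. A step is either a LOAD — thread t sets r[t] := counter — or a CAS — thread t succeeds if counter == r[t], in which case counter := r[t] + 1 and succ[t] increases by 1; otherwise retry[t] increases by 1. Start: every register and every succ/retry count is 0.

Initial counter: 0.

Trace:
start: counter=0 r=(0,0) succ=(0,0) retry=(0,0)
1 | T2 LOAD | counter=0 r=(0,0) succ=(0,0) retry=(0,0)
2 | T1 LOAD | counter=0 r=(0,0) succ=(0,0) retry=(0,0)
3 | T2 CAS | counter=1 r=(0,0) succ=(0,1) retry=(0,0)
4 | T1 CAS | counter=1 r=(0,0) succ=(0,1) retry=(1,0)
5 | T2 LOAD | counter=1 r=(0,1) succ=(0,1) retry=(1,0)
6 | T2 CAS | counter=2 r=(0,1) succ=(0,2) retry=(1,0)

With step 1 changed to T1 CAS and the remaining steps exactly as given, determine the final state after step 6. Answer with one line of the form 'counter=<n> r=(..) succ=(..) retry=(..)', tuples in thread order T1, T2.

(re-executing from step 1 with the substitution; state before step 1: counter=0 r=(0,0) succ=(0,0) retry=(0,0))
1 | T1 CAS | counter=1 r=(0,0) succ=(1,0) retry=(0,0)
2 | T1 LOAD | counter=1 r=(1,0) succ=(1,0) retry=(0,0)
3 | T2 CAS | counter=1 r=(1,0) succ=(1,0) retry=(0,1)
4 | T1 CAS | counter=2 r=(1,0) succ=(2,0) retry=(0,1)
5 | T2 LOAD | counter=2 r=(1,2) succ=(2,0) retry=(0,1)
6 | T2 CAS | counter=3 r=(1,2) succ=(2,1) retry=(0,1)

counter=3 r=(1,2) succ=(2,1) retry=(0,1)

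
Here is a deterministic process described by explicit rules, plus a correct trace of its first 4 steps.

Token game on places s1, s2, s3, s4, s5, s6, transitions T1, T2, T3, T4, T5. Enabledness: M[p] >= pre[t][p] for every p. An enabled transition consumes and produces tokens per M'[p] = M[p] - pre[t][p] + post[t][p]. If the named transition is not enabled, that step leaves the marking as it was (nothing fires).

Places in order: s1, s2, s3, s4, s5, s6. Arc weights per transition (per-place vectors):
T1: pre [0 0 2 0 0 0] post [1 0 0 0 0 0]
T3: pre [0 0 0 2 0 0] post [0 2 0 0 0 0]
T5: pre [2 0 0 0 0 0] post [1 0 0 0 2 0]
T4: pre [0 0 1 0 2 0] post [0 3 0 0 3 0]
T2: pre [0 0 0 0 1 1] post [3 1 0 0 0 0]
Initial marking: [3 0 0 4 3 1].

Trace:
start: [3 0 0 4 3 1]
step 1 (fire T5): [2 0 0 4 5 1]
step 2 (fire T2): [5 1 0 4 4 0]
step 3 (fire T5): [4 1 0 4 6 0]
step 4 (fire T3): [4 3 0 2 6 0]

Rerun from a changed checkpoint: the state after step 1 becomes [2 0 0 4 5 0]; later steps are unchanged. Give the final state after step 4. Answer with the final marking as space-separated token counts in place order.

1 2 0 2 7 0

state after step 1 := [2 0 0 4 5 0]
step 2 (fire T2): [2 0 0 4 5 0]
step 3 (fire T5): [1 0 0 4 7 0]
step 4 (fire T3): [1 2 0 2 7 0]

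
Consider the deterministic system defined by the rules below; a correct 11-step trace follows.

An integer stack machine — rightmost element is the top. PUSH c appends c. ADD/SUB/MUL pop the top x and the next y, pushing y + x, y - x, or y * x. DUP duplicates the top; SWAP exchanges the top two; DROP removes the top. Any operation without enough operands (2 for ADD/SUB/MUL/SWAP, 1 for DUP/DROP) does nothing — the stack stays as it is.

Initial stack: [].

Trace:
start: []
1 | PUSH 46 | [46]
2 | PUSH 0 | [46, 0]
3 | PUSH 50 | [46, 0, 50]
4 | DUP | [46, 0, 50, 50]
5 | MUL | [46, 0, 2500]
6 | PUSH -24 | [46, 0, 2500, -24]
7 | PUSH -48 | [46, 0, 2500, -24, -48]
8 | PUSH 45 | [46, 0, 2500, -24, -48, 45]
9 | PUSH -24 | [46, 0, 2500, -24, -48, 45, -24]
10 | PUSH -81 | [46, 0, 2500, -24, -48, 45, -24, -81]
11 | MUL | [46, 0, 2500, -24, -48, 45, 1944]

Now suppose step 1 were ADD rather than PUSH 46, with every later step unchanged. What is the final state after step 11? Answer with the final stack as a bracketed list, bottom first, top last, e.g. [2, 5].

(re-executing from step 1 with the substitution; state before step 1: [])
1 | ADD | []
2 | PUSH 0 | [0]
3 | PUSH 50 | [0, 50]
4 | DUP | [0, 50, 50]
5 | MUL | [0, 2500]
6 | PUSH -24 | [0, 2500, -24]
7 | PUSH -48 | [0, 2500, -24, -48]
8 | PUSH 45 | [0, 2500, -24, -48, 45]
9 | PUSH -24 | [0, 2500, -24, -48, 45, -24]
10 | PUSH -81 | [0, 2500, -24, -48, 45, -24, -81]
11 | MUL | [0, 2500, -24, -48, 45, 1944]

[0, 2500, -24, -48, 45, 1944]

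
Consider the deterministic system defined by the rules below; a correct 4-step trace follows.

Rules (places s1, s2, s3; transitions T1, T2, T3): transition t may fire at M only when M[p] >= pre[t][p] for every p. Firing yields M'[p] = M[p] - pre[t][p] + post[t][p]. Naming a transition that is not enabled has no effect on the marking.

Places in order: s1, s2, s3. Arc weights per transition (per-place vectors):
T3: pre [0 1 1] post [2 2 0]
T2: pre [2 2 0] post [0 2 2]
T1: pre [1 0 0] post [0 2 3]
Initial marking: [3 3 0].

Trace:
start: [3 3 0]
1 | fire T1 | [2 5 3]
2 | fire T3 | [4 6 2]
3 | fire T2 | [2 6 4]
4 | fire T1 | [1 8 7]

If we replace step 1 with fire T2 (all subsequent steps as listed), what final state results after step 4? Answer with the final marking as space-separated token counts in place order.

0 6 6

(re-executing from step 1 with the substitution; state before step 1: [3 3 0])
1 | fire T2 | [1 3 2]
2 | fire T3 | [3 4 1]
3 | fire T2 | [1 4 3]
4 | fire T1 | [0 6 6]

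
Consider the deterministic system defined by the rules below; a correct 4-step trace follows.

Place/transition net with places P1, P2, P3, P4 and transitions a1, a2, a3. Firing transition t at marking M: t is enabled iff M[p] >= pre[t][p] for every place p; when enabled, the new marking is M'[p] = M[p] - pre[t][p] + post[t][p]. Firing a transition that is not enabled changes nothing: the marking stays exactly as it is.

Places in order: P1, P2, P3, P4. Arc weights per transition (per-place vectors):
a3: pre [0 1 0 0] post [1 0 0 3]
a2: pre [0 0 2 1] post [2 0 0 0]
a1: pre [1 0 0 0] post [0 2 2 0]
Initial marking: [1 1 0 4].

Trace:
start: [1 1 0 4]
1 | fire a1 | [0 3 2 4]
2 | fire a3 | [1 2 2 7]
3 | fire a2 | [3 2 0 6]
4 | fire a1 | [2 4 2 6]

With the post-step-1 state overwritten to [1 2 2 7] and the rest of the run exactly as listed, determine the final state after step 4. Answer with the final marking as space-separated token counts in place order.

3 3 2 9

state after step 1 := [1 2 2 7]
2 | fire a3 | [2 1 2 10]
3 | fire a2 | [4 1 0 9]
4 | fire a1 | [3 3 2 9]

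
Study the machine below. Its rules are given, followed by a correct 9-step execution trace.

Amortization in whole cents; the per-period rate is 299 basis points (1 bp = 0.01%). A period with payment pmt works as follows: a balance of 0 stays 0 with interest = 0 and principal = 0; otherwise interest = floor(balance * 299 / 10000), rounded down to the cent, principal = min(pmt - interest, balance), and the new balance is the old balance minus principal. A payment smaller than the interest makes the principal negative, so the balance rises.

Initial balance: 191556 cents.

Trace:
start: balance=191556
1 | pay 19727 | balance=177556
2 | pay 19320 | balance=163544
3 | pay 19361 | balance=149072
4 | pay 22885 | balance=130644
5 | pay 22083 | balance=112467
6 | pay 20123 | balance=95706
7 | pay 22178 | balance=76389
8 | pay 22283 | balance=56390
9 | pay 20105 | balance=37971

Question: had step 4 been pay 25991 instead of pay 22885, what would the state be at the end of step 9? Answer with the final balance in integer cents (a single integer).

(re-executing from step 4 with the substitution; state before step 4: balance=149072)
4 | pay 25991 | balance=127538
5 | pay 22083 | balance=109268
6 | pay 20123 | balance=92412
7 | pay 22178 | balance=72997
8 | pay 22283 | balance=52896
9 | pay 20105 | balance=34372

34372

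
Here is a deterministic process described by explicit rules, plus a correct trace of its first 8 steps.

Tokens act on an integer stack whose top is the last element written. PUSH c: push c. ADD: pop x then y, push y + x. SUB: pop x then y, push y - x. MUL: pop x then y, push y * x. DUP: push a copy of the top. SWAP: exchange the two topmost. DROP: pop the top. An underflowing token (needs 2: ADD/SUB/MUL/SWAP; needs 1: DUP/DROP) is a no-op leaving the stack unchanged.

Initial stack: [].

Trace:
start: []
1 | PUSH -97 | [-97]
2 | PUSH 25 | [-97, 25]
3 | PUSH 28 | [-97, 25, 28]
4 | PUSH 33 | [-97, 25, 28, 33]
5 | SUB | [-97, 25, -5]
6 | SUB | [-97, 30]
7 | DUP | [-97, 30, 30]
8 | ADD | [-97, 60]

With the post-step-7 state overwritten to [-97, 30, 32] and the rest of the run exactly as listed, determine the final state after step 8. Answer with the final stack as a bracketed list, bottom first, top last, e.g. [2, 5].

[-97, 62]

state after step 7 := [-97, 30, 32]
8 | ADD | [-97, 62]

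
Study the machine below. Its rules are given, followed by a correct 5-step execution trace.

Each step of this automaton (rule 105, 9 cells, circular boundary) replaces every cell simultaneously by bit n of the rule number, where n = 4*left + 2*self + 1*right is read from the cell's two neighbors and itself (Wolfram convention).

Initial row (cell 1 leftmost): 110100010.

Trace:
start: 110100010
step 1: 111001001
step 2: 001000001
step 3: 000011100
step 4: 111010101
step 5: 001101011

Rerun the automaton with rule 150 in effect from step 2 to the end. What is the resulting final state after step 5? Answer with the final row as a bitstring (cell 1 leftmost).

(re-executing steps 2..5 under rule 150; state before step 2: 111001001)
step 2: 110111110
step 3: 000011100
step 4: 000101010
step 5: 001101011

001101011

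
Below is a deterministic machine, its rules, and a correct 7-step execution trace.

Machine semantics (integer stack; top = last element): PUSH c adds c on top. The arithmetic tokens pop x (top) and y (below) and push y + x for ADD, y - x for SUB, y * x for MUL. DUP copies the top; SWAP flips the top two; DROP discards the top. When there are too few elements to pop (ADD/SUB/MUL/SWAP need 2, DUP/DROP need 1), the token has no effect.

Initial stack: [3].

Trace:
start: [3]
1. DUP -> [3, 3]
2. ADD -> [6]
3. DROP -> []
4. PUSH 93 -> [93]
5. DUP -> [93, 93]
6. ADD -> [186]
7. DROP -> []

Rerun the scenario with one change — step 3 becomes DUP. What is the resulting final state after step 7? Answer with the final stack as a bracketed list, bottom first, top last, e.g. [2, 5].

[6, 6]

(re-executing from step 3 with the substitution; state before step 3: [6])
3. DUP -> [6, 6]
4. PUSH 93 -> [6, 6, 93]
5. DUP -> [6, 6, 93, 93]
6. ADD -> [6, 6, 186]
7. DROP -> [6, 6]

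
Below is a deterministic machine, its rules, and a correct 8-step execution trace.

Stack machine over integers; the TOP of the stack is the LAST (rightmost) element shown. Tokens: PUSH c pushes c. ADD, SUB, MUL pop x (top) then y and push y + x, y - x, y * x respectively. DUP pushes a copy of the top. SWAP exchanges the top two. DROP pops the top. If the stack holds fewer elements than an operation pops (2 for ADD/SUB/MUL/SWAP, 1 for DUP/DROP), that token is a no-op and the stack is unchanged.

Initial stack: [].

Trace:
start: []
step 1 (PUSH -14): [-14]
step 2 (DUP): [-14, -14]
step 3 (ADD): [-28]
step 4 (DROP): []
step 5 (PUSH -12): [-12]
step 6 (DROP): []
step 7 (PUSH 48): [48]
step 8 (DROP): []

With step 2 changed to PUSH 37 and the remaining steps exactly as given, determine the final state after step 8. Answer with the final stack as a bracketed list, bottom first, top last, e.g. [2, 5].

(re-executing from step 2 with the substitution; state before step 2: [-14])
step 2 (PUSH 37): [-14, 37]
step 3 (ADD): [23]
step 4 (DROP): []
step 5 (PUSH -12): [-12]
step 6 (DROP): []
step 7 (PUSH 48): [48]
step 8 (DROP): []

[]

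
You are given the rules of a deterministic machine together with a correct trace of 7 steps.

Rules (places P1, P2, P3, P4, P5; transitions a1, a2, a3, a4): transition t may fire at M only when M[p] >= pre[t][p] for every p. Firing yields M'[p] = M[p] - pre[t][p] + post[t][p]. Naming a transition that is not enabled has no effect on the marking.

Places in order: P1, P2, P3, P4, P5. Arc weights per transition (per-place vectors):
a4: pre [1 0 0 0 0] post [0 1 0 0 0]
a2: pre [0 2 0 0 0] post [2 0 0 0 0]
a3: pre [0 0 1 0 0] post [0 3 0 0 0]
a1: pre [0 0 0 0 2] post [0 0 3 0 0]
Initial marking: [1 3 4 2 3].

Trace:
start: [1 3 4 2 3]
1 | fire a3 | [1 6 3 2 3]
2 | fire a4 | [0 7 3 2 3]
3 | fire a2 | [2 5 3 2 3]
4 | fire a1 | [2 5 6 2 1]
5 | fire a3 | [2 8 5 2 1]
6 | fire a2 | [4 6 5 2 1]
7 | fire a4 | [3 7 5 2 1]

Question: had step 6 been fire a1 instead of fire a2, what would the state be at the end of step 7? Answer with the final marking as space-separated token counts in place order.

(re-executing from step 6 with the substitution; state before step 6: [2 8 5 2 1])
6 | fire a1 | [2 8 5 2 1]
7 | fire a4 | [1 9 5 2 1]

1 9 5 2 1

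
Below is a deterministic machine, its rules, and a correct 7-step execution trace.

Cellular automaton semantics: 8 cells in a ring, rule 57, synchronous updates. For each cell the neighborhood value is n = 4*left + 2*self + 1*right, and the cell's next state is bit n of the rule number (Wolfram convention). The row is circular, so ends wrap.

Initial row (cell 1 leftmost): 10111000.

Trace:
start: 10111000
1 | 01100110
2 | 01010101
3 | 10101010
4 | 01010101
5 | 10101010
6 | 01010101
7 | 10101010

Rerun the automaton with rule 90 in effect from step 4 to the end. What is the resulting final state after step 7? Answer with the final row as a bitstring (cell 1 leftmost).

00000000

(re-executing steps 4..7 under rule 90; state before step 4: 10101010)
4 | 00000000
5 | 00000000
6 | 00000000
7 | 00000000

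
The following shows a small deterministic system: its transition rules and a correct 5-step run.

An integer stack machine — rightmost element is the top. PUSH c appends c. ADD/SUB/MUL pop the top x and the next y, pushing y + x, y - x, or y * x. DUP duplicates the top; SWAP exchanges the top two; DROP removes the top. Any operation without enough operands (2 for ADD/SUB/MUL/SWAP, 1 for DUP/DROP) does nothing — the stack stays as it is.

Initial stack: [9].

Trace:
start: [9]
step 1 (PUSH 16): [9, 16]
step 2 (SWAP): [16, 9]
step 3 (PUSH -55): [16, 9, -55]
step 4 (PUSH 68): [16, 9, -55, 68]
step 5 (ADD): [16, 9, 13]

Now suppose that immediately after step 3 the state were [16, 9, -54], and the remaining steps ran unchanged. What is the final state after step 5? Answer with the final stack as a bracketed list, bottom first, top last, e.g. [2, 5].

[16, 9, 14]

state after step 3 := [16, 9, -54]
step 4 (PUSH 68): [16, 9, -54, 68]
step 5 (ADD): [16, 9, 14]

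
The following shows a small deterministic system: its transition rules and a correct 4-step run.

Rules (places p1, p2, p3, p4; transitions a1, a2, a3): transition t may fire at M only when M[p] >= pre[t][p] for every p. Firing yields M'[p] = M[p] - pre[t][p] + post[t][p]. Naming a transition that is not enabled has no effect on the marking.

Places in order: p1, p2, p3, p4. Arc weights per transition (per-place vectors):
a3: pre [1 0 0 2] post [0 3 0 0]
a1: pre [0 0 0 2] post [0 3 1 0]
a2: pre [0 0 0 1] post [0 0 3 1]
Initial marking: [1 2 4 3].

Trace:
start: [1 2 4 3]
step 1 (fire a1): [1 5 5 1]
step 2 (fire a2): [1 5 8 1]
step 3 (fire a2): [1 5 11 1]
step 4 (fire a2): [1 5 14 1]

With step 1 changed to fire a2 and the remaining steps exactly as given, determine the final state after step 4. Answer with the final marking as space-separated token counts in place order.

(re-executing from step 1 with the substitution; state before step 1: [1 2 4 3])
step 1 (fire a2): [1 2 7 3]
step 2 (fire a2): [1 2 10 3]
step 3 (fire a2): [1 2 13 3]
step 4 (fire a2): [1 2 16 3]

1 2 16 3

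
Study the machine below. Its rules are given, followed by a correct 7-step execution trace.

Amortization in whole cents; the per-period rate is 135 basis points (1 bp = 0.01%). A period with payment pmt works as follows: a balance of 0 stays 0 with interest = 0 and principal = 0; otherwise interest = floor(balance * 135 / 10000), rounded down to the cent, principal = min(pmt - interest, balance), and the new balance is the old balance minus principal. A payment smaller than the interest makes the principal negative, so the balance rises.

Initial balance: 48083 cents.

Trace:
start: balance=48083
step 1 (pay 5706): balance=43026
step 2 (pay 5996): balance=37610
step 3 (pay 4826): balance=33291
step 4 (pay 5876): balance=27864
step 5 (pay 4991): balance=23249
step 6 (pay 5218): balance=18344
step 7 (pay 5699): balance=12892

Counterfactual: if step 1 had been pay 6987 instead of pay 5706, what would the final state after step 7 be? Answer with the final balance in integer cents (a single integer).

11505

(re-executing from step 1 with the substitution; state before step 1: balance=48083)
step 1 (pay 6987): balance=41745
step 2 (pay 5996): balance=36312
step 3 (pay 4826): balance=31976
step 4 (pay 5876): balance=26531
step 5 (pay 4991): balance=21898
step 6 (pay 5218): balance=16975
step 7 (pay 5699): balance=11505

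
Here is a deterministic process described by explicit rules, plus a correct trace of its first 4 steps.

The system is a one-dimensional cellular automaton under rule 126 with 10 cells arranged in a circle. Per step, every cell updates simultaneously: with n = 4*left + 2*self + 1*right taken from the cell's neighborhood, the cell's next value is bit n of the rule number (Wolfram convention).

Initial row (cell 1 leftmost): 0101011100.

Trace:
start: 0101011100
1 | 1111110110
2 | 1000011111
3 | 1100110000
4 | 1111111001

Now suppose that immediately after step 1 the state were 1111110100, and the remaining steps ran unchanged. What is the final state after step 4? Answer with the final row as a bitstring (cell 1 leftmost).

1111111001

state after step 1 := 1111110100
2 | 1000011111
3 | 1100110000
4 | 1111111001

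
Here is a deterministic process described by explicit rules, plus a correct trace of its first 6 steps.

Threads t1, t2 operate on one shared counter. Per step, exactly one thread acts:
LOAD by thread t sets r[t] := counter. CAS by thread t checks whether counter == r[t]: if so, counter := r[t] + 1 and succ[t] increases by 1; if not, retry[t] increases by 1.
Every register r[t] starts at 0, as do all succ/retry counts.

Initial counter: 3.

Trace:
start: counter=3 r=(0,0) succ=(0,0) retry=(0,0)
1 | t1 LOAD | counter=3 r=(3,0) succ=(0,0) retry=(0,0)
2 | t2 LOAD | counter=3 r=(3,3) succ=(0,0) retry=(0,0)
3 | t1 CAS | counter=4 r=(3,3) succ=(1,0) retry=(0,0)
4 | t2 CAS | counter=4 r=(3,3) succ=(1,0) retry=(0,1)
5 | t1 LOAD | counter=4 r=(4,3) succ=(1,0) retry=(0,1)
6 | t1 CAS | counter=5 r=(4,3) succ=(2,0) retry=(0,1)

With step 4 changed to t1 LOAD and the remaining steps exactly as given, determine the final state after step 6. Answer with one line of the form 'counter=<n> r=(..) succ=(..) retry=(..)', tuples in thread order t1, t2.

(re-executing from step 4 with the substitution; state before step 4: counter=4 r=(3,3) succ=(1,0) retry=(0,0))
4 | t1 LOAD | counter=4 r=(4,3) succ=(1,0) retry=(0,0)
5 | t1 LOAD | counter=4 r=(4,3) succ=(1,0) retry=(0,0)
6 | t1 CAS | counter=5 r=(4,3) succ=(2,0) retry=(0,0)

counter=5 r=(4,3) succ=(2,0) retry=(0,0)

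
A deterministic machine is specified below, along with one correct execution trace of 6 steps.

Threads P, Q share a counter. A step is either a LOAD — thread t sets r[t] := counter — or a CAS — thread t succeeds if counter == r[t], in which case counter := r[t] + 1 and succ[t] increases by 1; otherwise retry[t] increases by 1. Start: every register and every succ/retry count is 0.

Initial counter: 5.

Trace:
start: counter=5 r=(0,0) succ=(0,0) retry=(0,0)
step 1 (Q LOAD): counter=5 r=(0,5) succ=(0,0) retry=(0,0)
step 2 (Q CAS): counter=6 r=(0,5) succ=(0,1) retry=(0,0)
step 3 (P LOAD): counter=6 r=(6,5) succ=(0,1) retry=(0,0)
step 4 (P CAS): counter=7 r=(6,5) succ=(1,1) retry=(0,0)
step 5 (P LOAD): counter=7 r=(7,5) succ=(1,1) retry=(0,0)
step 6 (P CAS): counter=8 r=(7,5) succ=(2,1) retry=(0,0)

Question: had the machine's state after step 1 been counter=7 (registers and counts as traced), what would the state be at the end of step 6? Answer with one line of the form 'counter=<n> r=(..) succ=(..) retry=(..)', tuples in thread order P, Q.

state after step 1 := counter=7 r=(0,5) succ=(0,0) retry=(0,0)
step 2 (Q CAS): counter=7 r=(0,5) succ=(0,0) retry=(0,1)
step 3 (P LOAD): counter=7 r=(7,5) succ=(0,0) retry=(0,1)
step 4 (P CAS): counter=8 r=(7,5) succ=(1,0) retry=(0,1)
step 5 (P LOAD): counter=8 r=(8,5) succ=(1,0) retry=(0,1)
step 6 (P CAS): counter=9 r=(8,5) succ=(2,0) retry=(0,1)

counter=9 r=(8,5) succ=(2,0) retry=(0,1)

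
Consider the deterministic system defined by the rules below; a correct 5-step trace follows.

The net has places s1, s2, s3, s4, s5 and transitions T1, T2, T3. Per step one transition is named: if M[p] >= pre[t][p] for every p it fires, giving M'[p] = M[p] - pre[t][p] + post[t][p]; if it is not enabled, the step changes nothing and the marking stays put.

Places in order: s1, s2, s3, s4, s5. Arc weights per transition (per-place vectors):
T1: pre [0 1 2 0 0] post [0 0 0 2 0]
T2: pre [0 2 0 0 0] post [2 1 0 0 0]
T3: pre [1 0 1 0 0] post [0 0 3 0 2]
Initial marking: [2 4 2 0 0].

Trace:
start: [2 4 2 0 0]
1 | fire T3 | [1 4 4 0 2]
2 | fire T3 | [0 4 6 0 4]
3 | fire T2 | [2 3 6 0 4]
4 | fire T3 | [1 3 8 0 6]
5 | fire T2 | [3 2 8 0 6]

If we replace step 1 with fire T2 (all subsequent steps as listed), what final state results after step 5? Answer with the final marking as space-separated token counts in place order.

6 1 6 0 4

(re-executing from step 1 with the substitution; state before step 1: [2 4 2 0 0])
1 | fire T2 | [4 3 2 0 0]
2 | fire T3 | [3 3 4 0 2]
3 | fire T2 | [5 2 4 0 2]
4 | fire T3 | [4 2 6 0 4]
5 | fire T2 | [6 1 6 0 4]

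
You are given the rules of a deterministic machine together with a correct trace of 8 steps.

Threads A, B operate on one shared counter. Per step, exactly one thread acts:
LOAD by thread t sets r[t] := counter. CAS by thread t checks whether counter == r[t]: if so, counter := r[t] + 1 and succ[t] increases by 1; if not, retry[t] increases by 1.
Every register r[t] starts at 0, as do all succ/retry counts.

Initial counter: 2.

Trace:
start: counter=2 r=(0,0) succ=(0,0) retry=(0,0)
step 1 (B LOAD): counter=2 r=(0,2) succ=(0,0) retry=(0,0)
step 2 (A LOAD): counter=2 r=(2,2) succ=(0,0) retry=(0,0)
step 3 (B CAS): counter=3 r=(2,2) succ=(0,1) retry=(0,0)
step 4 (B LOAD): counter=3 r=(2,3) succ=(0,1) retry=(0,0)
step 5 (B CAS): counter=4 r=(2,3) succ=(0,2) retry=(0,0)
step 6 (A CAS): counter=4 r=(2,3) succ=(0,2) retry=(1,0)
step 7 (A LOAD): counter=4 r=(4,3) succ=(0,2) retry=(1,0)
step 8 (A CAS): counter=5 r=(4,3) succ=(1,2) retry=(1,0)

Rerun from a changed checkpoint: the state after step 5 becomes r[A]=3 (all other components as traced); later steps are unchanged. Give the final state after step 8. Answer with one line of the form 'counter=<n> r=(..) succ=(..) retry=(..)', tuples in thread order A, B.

state after step 5 := counter=4 r=(3,3) succ=(0,2) retry=(0,0)
step 6 (A CAS): counter=4 r=(3,3) succ=(0,2) retry=(1,0)
step 7 (A LOAD): counter=4 r=(4,3) succ=(0,2) retry=(1,0)
step 8 (A CAS): counter=5 r=(4,3) succ=(1,2) retry=(1,0)

counter=5 r=(4,3) succ=(1,2) retry=(1,0)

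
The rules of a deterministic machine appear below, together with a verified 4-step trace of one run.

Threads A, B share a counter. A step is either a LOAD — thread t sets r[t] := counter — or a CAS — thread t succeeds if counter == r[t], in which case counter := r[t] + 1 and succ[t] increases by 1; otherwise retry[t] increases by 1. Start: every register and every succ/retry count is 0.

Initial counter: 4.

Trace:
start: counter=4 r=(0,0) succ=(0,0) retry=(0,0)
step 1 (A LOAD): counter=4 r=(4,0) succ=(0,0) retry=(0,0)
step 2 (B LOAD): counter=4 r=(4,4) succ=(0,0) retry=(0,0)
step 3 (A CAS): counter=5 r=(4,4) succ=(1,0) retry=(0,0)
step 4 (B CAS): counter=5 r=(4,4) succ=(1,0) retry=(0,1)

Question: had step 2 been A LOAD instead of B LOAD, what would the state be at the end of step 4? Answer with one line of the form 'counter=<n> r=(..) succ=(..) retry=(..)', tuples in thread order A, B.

counter=5 r=(4,0) succ=(1,0) retry=(0,1)

(re-executing from step 2 with the substitution; state before step 2: counter=4 r=(4,0) succ=(0,0) retry=(0,0))
step 2 (A LOAD): counter=4 r=(4,0) succ=(0,0) retry=(0,0)
step 3 (A CAS): counter=5 r=(4,0) succ=(1,0) retry=(0,0)
step 4 (B CAS): counter=5 r=(4,0) succ=(1,0) retry=(0,1)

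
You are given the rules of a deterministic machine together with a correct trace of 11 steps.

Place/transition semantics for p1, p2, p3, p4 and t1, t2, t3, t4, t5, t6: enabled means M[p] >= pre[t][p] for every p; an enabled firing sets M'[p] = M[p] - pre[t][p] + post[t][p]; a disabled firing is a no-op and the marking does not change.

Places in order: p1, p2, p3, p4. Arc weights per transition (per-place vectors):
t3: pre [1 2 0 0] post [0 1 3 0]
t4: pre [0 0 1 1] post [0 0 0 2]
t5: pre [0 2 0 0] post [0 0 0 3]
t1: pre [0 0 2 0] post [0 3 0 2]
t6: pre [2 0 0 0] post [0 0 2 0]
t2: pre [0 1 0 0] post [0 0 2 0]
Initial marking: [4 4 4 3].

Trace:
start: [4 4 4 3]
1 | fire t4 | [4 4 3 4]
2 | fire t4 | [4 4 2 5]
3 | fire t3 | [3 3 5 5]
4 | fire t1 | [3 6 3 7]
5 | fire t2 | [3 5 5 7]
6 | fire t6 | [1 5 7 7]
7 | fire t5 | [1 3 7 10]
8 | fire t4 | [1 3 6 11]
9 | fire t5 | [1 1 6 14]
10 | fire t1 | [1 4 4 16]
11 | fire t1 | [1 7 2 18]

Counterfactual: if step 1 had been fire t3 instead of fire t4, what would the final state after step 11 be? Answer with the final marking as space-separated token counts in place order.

(re-executing from step 1 with the substitution; state before step 1: [4 4 4 3])
1 | fire t3 | [3 3 7 3]
2 | fire t4 | [3 3 6 4]
3 | fire t3 | [2 2 9 4]
4 | fire t1 | [2 5 7 6]
5 | fire t2 | [2 4 9 6]
6 | fire t6 | [0 4 11 6]
7 | fire t5 | [0 2 11 9]
8 | fire t4 | [0 2 10 10]
9 | fire t5 | [0 0 10 13]
10 | fire t1 | [0 3 8 15]
11 | fire t1 | [0 6 6 17]

0 6 6 17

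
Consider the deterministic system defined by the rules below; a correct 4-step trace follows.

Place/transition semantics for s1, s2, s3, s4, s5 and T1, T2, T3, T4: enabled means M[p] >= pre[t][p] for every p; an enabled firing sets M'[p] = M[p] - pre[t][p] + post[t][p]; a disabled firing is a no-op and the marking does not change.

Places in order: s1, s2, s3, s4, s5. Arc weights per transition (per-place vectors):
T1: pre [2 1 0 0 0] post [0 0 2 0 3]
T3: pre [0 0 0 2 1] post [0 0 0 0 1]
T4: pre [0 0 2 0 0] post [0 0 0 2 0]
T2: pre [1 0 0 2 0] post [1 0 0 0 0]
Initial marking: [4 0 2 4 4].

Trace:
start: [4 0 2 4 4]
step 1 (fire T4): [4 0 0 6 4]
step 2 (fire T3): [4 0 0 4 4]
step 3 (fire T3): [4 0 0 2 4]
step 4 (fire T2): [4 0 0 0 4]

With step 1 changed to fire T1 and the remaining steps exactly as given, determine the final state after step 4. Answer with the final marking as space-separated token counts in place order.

4 0 2 0 4

(re-executing from step 1 with the substitution; state before step 1: [4 0 2 4 4])
step 1 (fire T1): [4 0 2 4 4]
step 2 (fire T3): [4 0 2 2 4]
step 3 (fire T3): [4 0 2 0 4]
step 4 (fire T2): [4 0 2 0 4]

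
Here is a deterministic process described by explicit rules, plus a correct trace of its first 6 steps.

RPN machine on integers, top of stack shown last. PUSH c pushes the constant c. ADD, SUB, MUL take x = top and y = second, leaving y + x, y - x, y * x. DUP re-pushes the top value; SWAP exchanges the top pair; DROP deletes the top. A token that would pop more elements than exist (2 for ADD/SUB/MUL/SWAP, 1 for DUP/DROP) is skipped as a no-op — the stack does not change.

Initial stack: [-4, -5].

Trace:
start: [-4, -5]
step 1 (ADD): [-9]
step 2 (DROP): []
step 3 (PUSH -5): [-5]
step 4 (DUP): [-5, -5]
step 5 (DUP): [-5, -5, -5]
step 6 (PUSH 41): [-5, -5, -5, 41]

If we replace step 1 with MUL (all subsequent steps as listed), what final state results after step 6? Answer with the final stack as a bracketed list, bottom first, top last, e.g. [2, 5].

(re-executing from step 1 with the substitution; state before step 1: [-4, -5])
step 1 (MUL): [20]
step 2 (DROP): []
step 3 (PUSH -5): [-5]
step 4 (DUP): [-5, -5]
step 5 (DUP): [-5, -5, -5]
step 6 (PUSH 41): [-5, -5, -5, 41]

[-5, -5, -5, 41]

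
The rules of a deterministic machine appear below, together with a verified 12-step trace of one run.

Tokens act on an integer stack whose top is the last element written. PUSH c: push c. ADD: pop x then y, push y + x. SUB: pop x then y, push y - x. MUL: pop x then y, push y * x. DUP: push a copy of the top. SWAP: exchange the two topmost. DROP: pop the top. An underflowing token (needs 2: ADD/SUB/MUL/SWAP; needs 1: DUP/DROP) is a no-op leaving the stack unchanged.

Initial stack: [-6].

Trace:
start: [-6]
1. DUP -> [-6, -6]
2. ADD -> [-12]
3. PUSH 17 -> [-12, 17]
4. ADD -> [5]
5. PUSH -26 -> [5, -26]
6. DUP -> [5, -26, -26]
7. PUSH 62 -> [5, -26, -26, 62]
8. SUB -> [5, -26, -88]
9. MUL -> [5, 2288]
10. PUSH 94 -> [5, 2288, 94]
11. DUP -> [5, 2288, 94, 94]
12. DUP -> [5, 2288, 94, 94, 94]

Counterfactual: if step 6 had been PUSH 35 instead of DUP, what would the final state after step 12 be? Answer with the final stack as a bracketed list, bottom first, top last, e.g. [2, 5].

[5, 702, 94, 94, 94]

(re-executing from step 6 with the substitution; state before step 6: [5, -26])
6. PUSH 35 -> [5, -26, 35]
7. PUSH 62 -> [5, -26, 35, 62]
8. SUB -> [5, -26, -27]
9. MUL -> [5, 702]
10. PUSH 94 -> [5, 702, 94]
11. DUP -> [5, 702, 94, 94]
12. DUP -> [5, 702, 94, 94, 94]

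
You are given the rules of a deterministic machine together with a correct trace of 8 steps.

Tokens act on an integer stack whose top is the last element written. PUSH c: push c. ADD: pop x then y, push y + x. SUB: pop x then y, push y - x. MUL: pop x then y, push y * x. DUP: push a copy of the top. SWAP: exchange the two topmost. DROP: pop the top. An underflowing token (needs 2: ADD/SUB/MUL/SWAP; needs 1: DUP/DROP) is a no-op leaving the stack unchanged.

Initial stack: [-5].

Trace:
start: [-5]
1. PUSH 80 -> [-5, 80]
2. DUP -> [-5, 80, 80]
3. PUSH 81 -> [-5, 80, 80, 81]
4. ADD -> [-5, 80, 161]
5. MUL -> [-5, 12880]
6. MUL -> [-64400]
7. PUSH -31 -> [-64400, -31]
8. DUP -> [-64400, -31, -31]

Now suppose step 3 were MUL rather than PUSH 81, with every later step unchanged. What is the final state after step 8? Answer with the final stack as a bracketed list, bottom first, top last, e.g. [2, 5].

[6395, -31, -31]

(re-executing from step 3 with the substitution; state before step 3: [-5, 80, 80])
3. MUL -> [-5, 6400]
4. ADD -> [6395]
5. MUL -> [6395]
6. MUL -> [6395]
7. PUSH -31 -> [6395, -31]
8. DUP -> [6395, -31, -31]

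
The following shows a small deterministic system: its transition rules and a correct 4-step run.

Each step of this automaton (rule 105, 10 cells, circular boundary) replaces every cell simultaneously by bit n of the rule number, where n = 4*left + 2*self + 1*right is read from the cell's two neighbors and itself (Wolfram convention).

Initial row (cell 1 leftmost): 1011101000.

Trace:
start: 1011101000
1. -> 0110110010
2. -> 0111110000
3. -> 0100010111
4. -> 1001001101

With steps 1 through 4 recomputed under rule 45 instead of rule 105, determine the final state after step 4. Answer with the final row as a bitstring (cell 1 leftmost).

1010110001

(re-executing steps 1..4 under rule 45; state before step 1: 1011101000)
1. -> 1110011010
2. -> 1000010111
3. -> 0011011100
4. -> 1010110001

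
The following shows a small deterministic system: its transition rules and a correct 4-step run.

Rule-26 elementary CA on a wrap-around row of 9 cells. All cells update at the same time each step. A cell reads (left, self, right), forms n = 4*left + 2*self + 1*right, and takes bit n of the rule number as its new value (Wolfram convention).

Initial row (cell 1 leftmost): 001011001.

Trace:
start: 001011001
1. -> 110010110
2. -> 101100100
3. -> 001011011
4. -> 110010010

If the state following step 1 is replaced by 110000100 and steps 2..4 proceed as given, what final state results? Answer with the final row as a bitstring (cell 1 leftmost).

001101101

state after step 1 := 110000100
2. -> 101001011
3. -> 000110010
4. -> 001101101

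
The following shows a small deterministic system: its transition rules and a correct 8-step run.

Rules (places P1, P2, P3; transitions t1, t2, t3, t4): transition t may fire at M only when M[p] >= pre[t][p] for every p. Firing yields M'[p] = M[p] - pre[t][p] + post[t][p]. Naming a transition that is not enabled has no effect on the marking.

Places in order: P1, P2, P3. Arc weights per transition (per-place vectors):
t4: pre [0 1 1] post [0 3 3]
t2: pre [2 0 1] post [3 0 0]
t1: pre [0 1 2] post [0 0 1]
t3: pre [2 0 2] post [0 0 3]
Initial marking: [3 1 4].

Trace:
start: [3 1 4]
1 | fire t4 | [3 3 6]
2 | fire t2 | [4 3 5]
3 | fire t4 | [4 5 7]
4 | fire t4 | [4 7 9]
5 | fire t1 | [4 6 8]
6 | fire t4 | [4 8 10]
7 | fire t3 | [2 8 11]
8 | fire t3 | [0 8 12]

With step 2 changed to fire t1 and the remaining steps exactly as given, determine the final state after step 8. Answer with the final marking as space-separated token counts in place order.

(re-executing from step 2 with the substitution; state before step 2: [3 3 6])
2 | fire t1 | [3 2 5]
3 | fire t4 | [3 4 7]
4 | fire t4 | [3 6 9]
5 | fire t1 | [3 5 8]
6 | fire t4 | [3 7 10]
7 | fire t3 | [1 7 11]
8 | fire t3 | [1 7 11]

1 7 11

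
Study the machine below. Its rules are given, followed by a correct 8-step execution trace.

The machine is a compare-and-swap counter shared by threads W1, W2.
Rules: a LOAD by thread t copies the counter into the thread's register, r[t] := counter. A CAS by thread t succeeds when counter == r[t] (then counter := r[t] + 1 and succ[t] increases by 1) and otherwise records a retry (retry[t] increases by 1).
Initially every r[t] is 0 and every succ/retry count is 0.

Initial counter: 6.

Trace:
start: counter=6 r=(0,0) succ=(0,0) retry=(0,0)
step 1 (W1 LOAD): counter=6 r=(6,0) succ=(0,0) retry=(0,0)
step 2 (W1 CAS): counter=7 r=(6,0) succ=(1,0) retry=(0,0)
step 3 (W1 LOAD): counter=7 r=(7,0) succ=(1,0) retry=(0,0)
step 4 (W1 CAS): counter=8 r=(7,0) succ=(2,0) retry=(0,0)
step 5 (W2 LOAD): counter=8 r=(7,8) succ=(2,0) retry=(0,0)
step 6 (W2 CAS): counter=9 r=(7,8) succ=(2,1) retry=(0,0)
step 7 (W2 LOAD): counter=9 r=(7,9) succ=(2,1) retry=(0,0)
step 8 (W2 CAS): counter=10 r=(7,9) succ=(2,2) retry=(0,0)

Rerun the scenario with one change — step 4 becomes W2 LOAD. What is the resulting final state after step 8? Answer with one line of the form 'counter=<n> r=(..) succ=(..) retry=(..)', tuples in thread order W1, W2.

(re-executing from step 4 with the substitution; state before step 4: counter=7 r=(7,0) succ=(1,0) retry=(0,0))
step 4 (W2 LOAD): counter=7 r=(7,7) succ=(1,0) retry=(0,0)
step 5 (W2 LOAD): counter=7 r=(7,7) succ=(1,0) retry=(0,0)
step 6 (W2 CAS): counter=8 r=(7,7) succ=(1,1) retry=(0,0)
step 7 (W2 LOAD): counter=8 r=(7,8) succ=(1,1) retry=(0,0)
step 8 (W2 CAS): counter=9 r=(7,8) succ=(1,2) retry=(0,0)

counter=9 r=(7,8) succ=(1,2) retry=(0,0)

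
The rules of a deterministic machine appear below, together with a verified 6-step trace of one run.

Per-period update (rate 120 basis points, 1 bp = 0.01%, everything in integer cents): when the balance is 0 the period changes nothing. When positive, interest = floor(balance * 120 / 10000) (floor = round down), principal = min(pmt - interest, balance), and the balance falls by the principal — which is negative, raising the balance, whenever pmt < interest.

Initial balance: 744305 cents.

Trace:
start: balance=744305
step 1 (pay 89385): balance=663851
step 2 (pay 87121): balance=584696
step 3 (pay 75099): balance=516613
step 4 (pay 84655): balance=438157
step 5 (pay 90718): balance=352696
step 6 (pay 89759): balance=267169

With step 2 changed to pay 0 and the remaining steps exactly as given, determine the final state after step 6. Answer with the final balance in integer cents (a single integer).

358547

(re-executing from step 2 with the substitution; state before step 2: balance=663851)
step 2 (pay 0): balance=671817
step 3 (pay 75099): balance=604779
step 4 (pay 84655): balance=527381
step 5 (pay 90718): balance=442991
step 6 (pay 89759): balance=358547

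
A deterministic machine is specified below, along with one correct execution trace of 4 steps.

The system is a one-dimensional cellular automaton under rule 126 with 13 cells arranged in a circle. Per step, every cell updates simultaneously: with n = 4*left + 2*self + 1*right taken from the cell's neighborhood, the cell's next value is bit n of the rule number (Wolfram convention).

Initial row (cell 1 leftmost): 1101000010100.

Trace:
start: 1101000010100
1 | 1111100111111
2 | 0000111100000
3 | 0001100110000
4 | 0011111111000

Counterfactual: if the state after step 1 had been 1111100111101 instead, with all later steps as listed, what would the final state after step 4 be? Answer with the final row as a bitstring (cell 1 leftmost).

1111111100111

state after step 1 := 1111100111101
2 | 0000111100111
3 | 1001100111101
4 | 1111111100111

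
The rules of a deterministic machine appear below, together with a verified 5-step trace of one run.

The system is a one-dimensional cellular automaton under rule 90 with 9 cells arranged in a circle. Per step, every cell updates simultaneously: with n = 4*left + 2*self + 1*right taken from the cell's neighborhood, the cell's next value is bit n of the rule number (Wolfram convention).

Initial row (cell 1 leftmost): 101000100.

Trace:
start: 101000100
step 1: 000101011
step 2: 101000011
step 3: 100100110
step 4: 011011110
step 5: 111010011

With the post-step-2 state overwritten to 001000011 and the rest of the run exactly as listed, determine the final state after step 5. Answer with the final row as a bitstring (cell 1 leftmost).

state after step 2 := 001000011
step 3: 110100111
step 4: 010011100
step 5: 101110110

101110110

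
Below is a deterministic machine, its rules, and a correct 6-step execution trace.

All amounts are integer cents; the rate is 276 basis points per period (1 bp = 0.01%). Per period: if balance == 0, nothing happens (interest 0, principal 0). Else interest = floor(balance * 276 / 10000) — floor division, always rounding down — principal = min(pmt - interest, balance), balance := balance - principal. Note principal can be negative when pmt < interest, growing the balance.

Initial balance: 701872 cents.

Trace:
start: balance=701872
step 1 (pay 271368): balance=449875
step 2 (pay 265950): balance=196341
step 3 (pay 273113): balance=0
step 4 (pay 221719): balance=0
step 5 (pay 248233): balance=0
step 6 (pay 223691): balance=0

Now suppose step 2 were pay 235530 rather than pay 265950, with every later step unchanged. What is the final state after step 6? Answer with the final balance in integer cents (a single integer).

(re-executing from step 2 with the substitution; state before step 2: balance=449875)
step 2 (pay 235530): balance=226761
step 3 (pay 273113): balance=0
step 4 (pay 221719): balance=0
step 5 (pay 248233): balance=0
step 6 (pay 223691): balance=0

0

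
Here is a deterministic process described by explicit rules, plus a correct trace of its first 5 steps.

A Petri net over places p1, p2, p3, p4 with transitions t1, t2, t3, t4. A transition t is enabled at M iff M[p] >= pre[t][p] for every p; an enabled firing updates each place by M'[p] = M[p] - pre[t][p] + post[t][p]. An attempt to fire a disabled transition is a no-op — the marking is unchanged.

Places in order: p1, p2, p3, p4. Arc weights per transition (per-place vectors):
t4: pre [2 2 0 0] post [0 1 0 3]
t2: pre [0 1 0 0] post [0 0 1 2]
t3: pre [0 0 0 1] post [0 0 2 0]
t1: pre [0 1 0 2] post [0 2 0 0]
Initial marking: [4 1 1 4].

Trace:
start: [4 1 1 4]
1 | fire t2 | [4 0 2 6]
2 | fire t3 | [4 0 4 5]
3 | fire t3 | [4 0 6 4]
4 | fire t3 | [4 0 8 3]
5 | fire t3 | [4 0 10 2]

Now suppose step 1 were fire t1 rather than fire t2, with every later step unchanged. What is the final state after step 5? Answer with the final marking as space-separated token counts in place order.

(re-executing from step 1 with the substitution; state before step 1: [4 1 1 4])
1 | fire t1 | [4 2 1 2]
2 | fire t3 | [4 2 3 1]
3 | fire t3 | [4 2 5 0]
4 | fire t3 | [4 2 5 0]
5 | fire t3 | [4 2 5 0]

4 2 5 0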